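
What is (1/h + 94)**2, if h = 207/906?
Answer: 46076944/4761 ≈ 9678.0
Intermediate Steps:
h = 69/302 (h = 207*(1/906) = 69/302 ≈ 0.22848)
(1/h + 94)**2 = (1/(69/302) + 94)**2 = (302/69 + 94)**2 = (6788/69)**2 = 46076944/4761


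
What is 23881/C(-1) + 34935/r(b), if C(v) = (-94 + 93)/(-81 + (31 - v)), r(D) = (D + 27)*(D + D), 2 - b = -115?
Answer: 13143349853/11232 ≈ 1.1702e+6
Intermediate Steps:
b = 117 (b = 2 - 1*(-115) = 2 + 115 = 117)
r(D) = 2*D*(27 + D) (r(D) = (27 + D)*(2*D) = 2*D*(27 + D))
C(v) = -1/(-50 - v)
23881/C(-1) + 34935/r(b) = 23881/(1/(50 - 1)) + 34935/((2*117*(27 + 117))) = 23881/(1/49) + 34935/((2*117*144)) = 23881/(1/49) + 34935/33696 = 23881*49 + 34935*(1/33696) = 1170169 + 11645/11232 = 13143349853/11232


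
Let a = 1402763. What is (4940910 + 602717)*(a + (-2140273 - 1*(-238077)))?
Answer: -2768670263491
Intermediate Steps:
(4940910 + 602717)*(a + (-2140273 - 1*(-238077))) = (4940910 + 602717)*(1402763 + (-2140273 - 1*(-238077))) = 5543627*(1402763 + (-2140273 + 238077)) = 5543627*(1402763 - 1902196) = 5543627*(-499433) = -2768670263491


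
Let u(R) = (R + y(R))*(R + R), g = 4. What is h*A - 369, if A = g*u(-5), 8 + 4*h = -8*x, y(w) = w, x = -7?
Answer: 4431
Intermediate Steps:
u(R) = 4*R² (u(R) = (R + R)*(R + R) = (2*R)*(2*R) = 4*R²)
h = 12 (h = -2 + (-8*(-7))/4 = -2 + (¼)*56 = -2 + 14 = 12)
A = 400 (A = 4*(4*(-5)²) = 4*(4*25) = 4*100 = 400)
h*A - 369 = 12*400 - 369 = 4800 - 369 = 4431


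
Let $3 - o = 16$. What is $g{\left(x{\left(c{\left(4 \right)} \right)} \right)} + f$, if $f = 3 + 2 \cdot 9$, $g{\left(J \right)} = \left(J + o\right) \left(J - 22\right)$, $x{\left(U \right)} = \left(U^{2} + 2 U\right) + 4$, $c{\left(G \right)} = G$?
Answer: $111$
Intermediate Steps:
$x{\left(U \right)} = 4 + U^{2} + 2 U$
$o = -13$ ($o = 3 - 16 = -13$)
$g{\left(J \right)} = \left(-22 + J\right) \left(-13 + J\right)$ ($g{\left(J \right)} = \left(J - 13\right) \left(J - 22\right) = \left(-13 + J\right) \left(-22 + J\right) = \left(-22 + J\right) \left(-13 + J\right)$)
$f = 21$ ($f = 3 + 18 = 21$)
$g{\left(x{\left(c{\left(4 \right)} \right)} \right)} + f = \left(286 + \left(4 + 4^{2} + 2 \cdot 4\right)^{2} - 35 \left(4 + 4^{2} + 2 \cdot 4\right)\right) + 21 = \left(286 + \left(4 + 16 + 8\right)^{2} - 35 \left(4 + 16 + 8\right)\right) + 21 = \left(286 + 28^{2} - 980\right) + 21 = \left(286 + 784 - 980\right) + 21 = 90 + 21 = 111$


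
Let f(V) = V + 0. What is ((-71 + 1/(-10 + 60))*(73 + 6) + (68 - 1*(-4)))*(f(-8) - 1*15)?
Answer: 6365733/50 ≈ 1.2731e+5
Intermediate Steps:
f(V) = V
((-71 + 1/(-10 + 60))*(73 + 6) + (68 - 1*(-4)))*(f(-8) - 1*15) = ((-71 + 1/(-10 + 60))*(73 + 6) + (68 - 1*(-4)))*(-8 - 1*15) = ((-71 + 1/50)*79 + (68 + 4))*(-8 - 15) = ((-71 + 1/50)*79 + 72)*(-23) = (-3549/50*79 + 72)*(-23) = (-280371/50 + 72)*(-23) = -276771/50*(-23) = 6365733/50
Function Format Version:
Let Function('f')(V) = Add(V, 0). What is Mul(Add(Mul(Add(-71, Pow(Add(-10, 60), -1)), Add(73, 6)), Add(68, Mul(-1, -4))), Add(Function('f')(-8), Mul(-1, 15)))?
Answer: Rational(6365733, 50) ≈ 1.2731e+5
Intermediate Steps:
Function('f')(V) = V
Mul(Add(Mul(Add(-71, Pow(Add(-10, 60), -1)), Add(73, 6)), Add(68, Mul(-1, -4))), Add(Function('f')(-8), Mul(-1, 15))) = Mul(Add(Mul(Add(-71, Pow(Add(-10, 60), -1)), Add(73, 6)), Add(68, Mul(-1, -4))), Add(-8, Mul(-1, 15))) = Mul(Add(Mul(Add(-71, Pow(50, -1)), 79), Add(68, 4)), Add(-8, -15)) = Mul(Add(Mul(Add(-71, Rational(1, 50)), 79), 72), -23) = Mul(Add(Mul(Rational(-3549, 50), 79), 72), -23) = Mul(Add(Rational(-280371, 50), 72), -23) = Mul(Rational(-276771, 50), -23) = Rational(6365733, 50)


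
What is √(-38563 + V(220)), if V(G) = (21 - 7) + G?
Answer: I*√38329 ≈ 195.78*I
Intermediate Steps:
V(G) = 14 + G
√(-38563 + V(220)) = √(-38563 + (14 + 220)) = √(-38563 + 234) = √(-38329) = I*√38329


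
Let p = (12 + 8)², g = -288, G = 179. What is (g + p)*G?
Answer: 20048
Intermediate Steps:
p = 400 (p = 20² = 400)
(g + p)*G = (-288 + 400)*179 = 112*179 = 20048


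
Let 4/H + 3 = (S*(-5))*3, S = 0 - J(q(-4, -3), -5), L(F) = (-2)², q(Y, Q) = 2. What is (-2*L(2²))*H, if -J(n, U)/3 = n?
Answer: 32/93 ≈ 0.34409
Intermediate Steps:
J(n, U) = -3*n
L(F) = 4
S = 6 (S = 0 - (-3)*2 = 0 - 1*(-6) = 0 + 6 = 6)
H = -4/93 (H = 4/(-3 + (6*(-5))*3) = 4/(-3 - 30*3) = 4/(-3 - 90) = 4/(-93) = 4*(-1/93) = -4/93 ≈ -0.043011)
(-2*L(2²))*H = -2*4*(-4/93) = -8*(-4/93) = 32/93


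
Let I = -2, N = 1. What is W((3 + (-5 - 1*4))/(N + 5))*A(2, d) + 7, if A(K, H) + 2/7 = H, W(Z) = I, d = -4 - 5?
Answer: 179/7 ≈ 25.571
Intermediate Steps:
d = -9
W(Z) = -2
A(K, H) = -2/7 + H
W((3 + (-5 - 1*4))/(N + 5))*A(2, d) + 7 = -2*(-2/7 - 9) + 7 = -2*(-65/7) + 7 = 130/7 + 7 = 179/7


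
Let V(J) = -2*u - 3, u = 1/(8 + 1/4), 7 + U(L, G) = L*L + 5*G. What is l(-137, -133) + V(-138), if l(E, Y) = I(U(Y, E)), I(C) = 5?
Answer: 58/33 ≈ 1.7576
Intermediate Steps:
U(L, G) = -7 + L² + 5*G (U(L, G) = -7 + (L*L + 5*G) = -7 + (L² + 5*G) = -7 + L² + 5*G)
u = 4/33 (u = 1/(8 + ¼) = 1/(33/4) = 4/33 ≈ 0.12121)
l(E, Y) = 5
V(J) = -107/33 (V(J) = -2*4/33 - 3 = -8/33 - 3 = -107/33)
l(-137, -133) + V(-138) = 5 - 107/33 = 58/33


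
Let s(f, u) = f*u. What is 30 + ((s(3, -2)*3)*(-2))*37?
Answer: 1362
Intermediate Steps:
30 + ((s(3, -2)*3)*(-2))*37 = 30 + (((3*(-2))*3)*(-2))*37 = 30 + (-6*3*(-2))*37 = 30 - 18*(-2)*37 = 30 + 36*37 = 30 + 1332 = 1362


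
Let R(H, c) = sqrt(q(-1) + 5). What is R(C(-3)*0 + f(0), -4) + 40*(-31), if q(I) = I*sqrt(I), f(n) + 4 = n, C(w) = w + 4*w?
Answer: -1240 + sqrt(5 - I) ≈ -1237.8 - 0.22251*I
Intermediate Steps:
C(w) = 5*w
f(n) = -4 + n
q(I) = I**(3/2)
R(H, c) = sqrt(5 - I) (R(H, c) = sqrt((-1)**(3/2) + 5) = sqrt(-I + 5) = sqrt(5 - I))
R(C(-3)*0 + f(0), -4) + 40*(-31) = sqrt(5 - I) + 40*(-31) = sqrt(5 - I) - 1240 = -1240 + sqrt(5 - I)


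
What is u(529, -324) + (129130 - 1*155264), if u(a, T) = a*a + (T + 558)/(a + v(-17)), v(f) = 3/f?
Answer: 1140414954/4495 ≈ 2.5371e+5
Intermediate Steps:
u(a, T) = a² + (558 + T)/(-3/17 + a) (u(a, T) = a*a + (T + 558)/(a + 3/(-17)) = a² + (558 + T)/(a + 3*(-1/17)) = a² + (558 + T)/(a - 3/17) = a² + (558 + T)/(-3/17 + a))
u(529, -324) + (129130 - 1*155264) = (9486 - 3*529² + 17*(-324) + 17*529³)/(-3 + 17*529) + (129130 - 1*155264) = (9486 - 3*279841 - 5508 + 17*148035889)/(-3 + 8993) + (129130 - 155264) = (9486 - 839523 - 5508 + 2516610113)/8990 - 26134 = (1/8990)*2515774568 - 26134 = 1257887284/4495 - 26134 = 1140414954/4495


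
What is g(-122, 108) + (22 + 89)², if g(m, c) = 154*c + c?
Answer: 29061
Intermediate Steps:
g(m, c) = 155*c
g(-122, 108) + (22 + 89)² = 155*108 + (22 + 89)² = 16740 + 111² = 16740 + 12321 = 29061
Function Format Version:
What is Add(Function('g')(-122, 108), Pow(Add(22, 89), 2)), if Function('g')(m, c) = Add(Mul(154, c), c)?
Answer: 29061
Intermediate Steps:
Function('g')(m, c) = Mul(155, c)
Add(Function('g')(-122, 108), Pow(Add(22, 89), 2)) = Add(Mul(155, 108), Pow(Add(22, 89), 2)) = Add(16740, Pow(111, 2)) = Add(16740, 12321) = 29061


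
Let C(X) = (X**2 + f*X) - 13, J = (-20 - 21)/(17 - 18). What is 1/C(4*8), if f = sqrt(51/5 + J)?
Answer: 5055/4848461 - 512*sqrt(5)/4848461 ≈ 0.00080647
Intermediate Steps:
J = 41 (J = -41/(-1) = -41*(-1) = 41)
f = 16*sqrt(5)/5 (f = sqrt(51/5 + 41) = sqrt(256/5) = 16*sqrt(5)/5 ≈ 7.1554)
C(X) = -13 + X**2 + 16*X*sqrt(5)/5 (C(X) = (X**2 + (16*sqrt(5)/5)*X) - 13 = (X**2 + 16*X*sqrt(5)/5) - 13 = -13 + X**2 + 16*X*sqrt(5)/5)
1/C(4*8) = 1/(-13 + (4*8)**2 + 16*(4*8)*sqrt(5)/5) = 1/(-13 + 32**2 + (16/5)*32*sqrt(5)) = 1/(-13 + 1024 + 512*sqrt(5)/5) = 1/(1011 + 512*sqrt(5)/5)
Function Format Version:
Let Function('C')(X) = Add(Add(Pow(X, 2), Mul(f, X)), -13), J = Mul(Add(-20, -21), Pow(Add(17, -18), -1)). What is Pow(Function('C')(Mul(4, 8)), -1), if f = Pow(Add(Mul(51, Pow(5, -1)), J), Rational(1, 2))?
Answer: Add(Rational(5055, 4848461), Mul(Rational(-512, 4848461), Pow(5, Rational(1, 2)))) ≈ 0.00080647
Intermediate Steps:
J = 41 (J = Mul(-41, Pow(-1, -1)) = Mul(-41, -1) = 41)
f = Mul(Rational(16, 5), Pow(5, Rational(1, 2))) (f = Pow(Add(Mul(51, Pow(5, -1)), 41), Rational(1, 2)) = Pow(Add(Mul(51, Rational(1, 5)), 41), Rational(1, 2)) = Pow(Add(Rational(51, 5), 41), Rational(1, 2)) = Pow(Rational(256, 5), Rational(1, 2)) = Mul(Rational(16, 5), Pow(5, Rational(1, 2))) ≈ 7.1554)
Function('C')(X) = Add(-13, Pow(X, 2), Mul(Rational(16, 5), X, Pow(5, Rational(1, 2)))) (Function('C')(X) = Add(Add(Pow(X, 2), Mul(Mul(Rational(16, 5), Pow(5, Rational(1, 2))), X)), -13) = Add(Add(Pow(X, 2), Mul(Rational(16, 5), X, Pow(5, Rational(1, 2)))), -13) = Add(-13, Pow(X, 2), Mul(Rational(16, 5), X, Pow(5, Rational(1, 2)))))
Pow(Function('C')(Mul(4, 8)), -1) = Pow(Add(-13, Pow(Mul(4, 8), 2), Mul(Rational(16, 5), Mul(4, 8), Pow(5, Rational(1, 2)))), -1) = Pow(Add(-13, Pow(32, 2), Mul(Rational(16, 5), 32, Pow(5, Rational(1, 2)))), -1) = Pow(Add(-13, 1024, Mul(Rational(512, 5), Pow(5, Rational(1, 2)))), -1) = Pow(Add(1011, Mul(Rational(512, 5), Pow(5, Rational(1, 2)))), -1)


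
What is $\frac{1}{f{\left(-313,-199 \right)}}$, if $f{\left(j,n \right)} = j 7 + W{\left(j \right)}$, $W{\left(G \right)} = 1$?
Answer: $- \frac{1}{2190} \approx -0.00045662$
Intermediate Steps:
$f{\left(j,n \right)} = 1 + 7 j$ ($f{\left(j,n \right)} = j 7 + 1 = 7 j + 1 = 1 + 7 j$)
$\frac{1}{f{\left(-313,-199 \right)}} = \frac{1}{1 + 7 \left(-313\right)} = \frac{1}{1 - 2191} = \frac{1}{-2190} = - \frac{1}{2190}$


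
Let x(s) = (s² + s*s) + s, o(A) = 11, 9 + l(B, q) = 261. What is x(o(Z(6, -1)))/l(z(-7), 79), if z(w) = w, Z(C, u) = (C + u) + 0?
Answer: 253/252 ≈ 1.0040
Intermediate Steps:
Z(C, u) = C + u
l(B, q) = 252 (l(B, q) = -9 + 261 = 252)
x(s) = s + 2*s² (x(s) = (s² + s²) + s = 2*s² + s = s + 2*s²)
x(o(Z(6, -1)))/l(z(-7), 79) = (11*(1 + 2*11))/252 = (11*(1 + 22))*(1/252) = (11*23)*(1/252) = 253*(1/252) = 253/252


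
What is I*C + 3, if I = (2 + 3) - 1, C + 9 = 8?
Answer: -1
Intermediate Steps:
C = -1 (C = -9 + 8 = -1)
I = 4 (I = 5 - 1 = 4)
I*C + 3 = 4*(-1) + 3 = -4 + 3 = -1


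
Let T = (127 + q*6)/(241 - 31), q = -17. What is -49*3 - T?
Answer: -6179/42 ≈ -147.12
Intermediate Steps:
T = 5/42 (T = (127 - 17*6)/(241 - 31) = (127 - 102)/210 = 25*(1/210) = 5/42 ≈ 0.11905)
-49*3 - T = -49*3 - 1*5/42 = -147 - 5/42 = -6179/42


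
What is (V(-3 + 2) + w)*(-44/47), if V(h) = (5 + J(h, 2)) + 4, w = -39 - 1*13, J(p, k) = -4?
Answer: 44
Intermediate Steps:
w = -52 (w = -39 - 13 = -52)
V(h) = 5 (V(h) = (5 - 4) + 4 = 1 + 4 = 5)
(V(-3 + 2) + w)*(-44/47) = (5 - 52)*(-44/47) = -(-2068)/47 = -47*(-44/47) = 44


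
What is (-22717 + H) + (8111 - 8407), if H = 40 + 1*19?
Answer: -22954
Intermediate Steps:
H = 59 (H = 40 + 19 = 59)
(-22717 + H) + (8111 - 8407) = (-22717 + 59) + (8111 - 8407) = -22658 - 296 = -22954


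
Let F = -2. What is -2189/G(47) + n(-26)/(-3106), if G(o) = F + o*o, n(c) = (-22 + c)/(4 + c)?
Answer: -37421171/37702181 ≈ -0.99255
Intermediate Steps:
n(c) = (-22 + c)/(4 + c)
G(o) = -2 + o² (G(o) = -2 + o*o = -2 + o²)
-2189/G(47) + n(-26)/(-3106) = -2189/(-2 + 47²) + ((-22 - 26)/(4 - 26))/(-3106) = -2189/(-2 + 2209) + (-48/(-22))*(-1/3106) = -2189/2207 - 1/22*(-48)*(-1/3106) = -2189*1/2207 + (24/11)*(-1/3106) = -2189/2207 - 12/17083 = -37421171/37702181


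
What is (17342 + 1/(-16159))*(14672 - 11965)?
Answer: 758580923539/16159 ≈ 4.6945e+7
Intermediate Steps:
(17342 + 1/(-16159))*(14672 - 11965) = (17342 - 1/16159)*2707 = (280229377/16159)*2707 = 758580923539/16159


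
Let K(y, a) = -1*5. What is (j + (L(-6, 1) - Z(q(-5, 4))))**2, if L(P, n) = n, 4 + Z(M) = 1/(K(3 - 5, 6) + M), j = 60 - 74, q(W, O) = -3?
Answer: 5041/64 ≈ 78.766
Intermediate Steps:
K(y, a) = -5
j = -14
Z(M) = -4 + 1/(-5 + M)
(j + (L(-6, 1) - Z(q(-5, 4))))**2 = (-14 + (1 - (21 - 4*(-3))/(-5 - 3)))**2 = (-14 + (1 - (21 + 12)/(-8)))**2 = (-14 + (1 - (-1)*33/8))**2 = (-14 + (1 - 1*(-33/8)))**2 = (-14 + (1 + 33/8))**2 = (-14 + 41/8)**2 = (-71/8)**2 = 5041/64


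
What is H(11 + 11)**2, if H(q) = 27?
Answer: 729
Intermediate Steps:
H(11 + 11)**2 = 27**2 = 729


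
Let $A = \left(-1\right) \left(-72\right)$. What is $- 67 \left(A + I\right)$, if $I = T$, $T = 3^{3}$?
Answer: $-6633$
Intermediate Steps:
$T = 27$
$I = 27$
$A = 72$
$- 67 \left(A + I\right) = - 67 \left(72 + 27\right) = \left(-67\right) 99 = -6633$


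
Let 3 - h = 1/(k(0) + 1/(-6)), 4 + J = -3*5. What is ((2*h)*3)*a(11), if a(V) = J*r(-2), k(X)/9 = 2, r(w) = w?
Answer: 71820/107 ≈ 671.21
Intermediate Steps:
J = -19 (J = -4 - 3*5 = -4 - 15 = -19)
k(X) = 18 (k(X) = 9*2 = 18)
a(V) = 38 (a(V) = -19*(-2) = 38)
h = 315/107 (h = 3 - 1/(18 + 1/(-6)) = 3 - 1/(18 - 1/6) = 3 - 1/107/6 = 3 - 1*6/107 = 3 - 6/107 = 315/107 ≈ 2.9439)
((2*h)*3)*a(11) = ((2*(315/107))*3)*38 = ((630/107)*3)*38 = (1890/107)*38 = 71820/107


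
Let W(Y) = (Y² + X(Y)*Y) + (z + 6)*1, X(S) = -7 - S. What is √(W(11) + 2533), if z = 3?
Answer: √2465 ≈ 49.649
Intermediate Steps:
W(Y) = 9 + Y² + Y*(-7 - Y) (W(Y) = (Y² + (-7 - Y)*Y) + (3 + 6)*1 = (Y² + Y*(-7 - Y)) + 9*1 = (Y² + Y*(-7 - Y)) + 9 = 9 + Y² + Y*(-7 - Y))
√(W(11) + 2533) = √((9 - 7*11) + 2533) = √((9 - 77) + 2533) = √(-68 + 2533) = √2465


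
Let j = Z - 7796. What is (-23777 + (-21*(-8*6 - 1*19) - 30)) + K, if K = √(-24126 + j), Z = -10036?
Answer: -22400 + 9*I*√518 ≈ -22400.0 + 204.84*I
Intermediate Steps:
j = -17832 (j = -10036 - 7796 = -17832)
K = 9*I*√518 (K = √(-24126 - 17832) = √(-41958) = 9*I*√518 ≈ 204.84*I)
(-23777 + (-21*(-8*6 - 1*19) - 30)) + K = (-23777 + (-21*(-8*6 - 1*19) - 30)) + 9*I*√518 = (-23777 + (-21*(-48 - 19) - 30)) + 9*I*√518 = (-23777 + (-21*(-67) - 30)) + 9*I*√518 = (-23777 + (1407 - 30)) + 9*I*√518 = (-23777 + 1377) + 9*I*√518 = -22400 + 9*I*√518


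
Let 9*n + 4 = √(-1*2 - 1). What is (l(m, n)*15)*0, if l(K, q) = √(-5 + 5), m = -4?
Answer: 0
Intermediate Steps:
n = -4/9 + I*√3/9 (n = -4/9 + √(-1*2 - 1)/9 = -4/9 + √(-2 - 1)/9 = -4/9 + √(-3)/9 = -4/9 + (I*√3)/9 = -4/9 + I*√3/9 ≈ -0.44444 + 0.19245*I)
l(K, q) = 0 (l(K, q) = √0 = 0)
(l(m, n)*15)*0 = (0*15)*0 = 0*0 = 0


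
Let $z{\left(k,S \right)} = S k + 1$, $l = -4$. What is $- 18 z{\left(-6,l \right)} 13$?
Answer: $-5850$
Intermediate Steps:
$z{\left(k,S \right)} = 1 + S k$
$- 18 z{\left(-6,l \right)} 13 = - 18 \left(1 - -24\right) 13 = - 18 \left(1 + 24\right) 13 = \left(-18\right) 25 \cdot 13 = \left(-450\right) 13 = -5850$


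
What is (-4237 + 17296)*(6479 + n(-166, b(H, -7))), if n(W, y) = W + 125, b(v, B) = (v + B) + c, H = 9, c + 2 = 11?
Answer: 84073842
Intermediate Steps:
c = 9 (c = -2 + 11 = 9)
b(v, B) = 9 + B + v (b(v, B) = (v + B) + 9 = (B + v) + 9 = 9 + B + v)
n(W, y) = 125 + W
(-4237 + 17296)*(6479 + n(-166, b(H, -7))) = (-4237 + 17296)*(6479 + (125 - 166)) = 13059*(6479 - 41) = 13059*6438 = 84073842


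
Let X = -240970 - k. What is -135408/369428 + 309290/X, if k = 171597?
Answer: -42531314614/38103450419 ≈ -1.1162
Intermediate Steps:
X = -412567 (X = -240970 - 1*171597 = -240970 - 171597 = -412567)
-135408/369428 + 309290/X = -135408/369428 + 309290/(-412567) = -135408*1/369428 + 309290*(-1/412567) = -33852/92357 - 309290/412567 = -42531314614/38103450419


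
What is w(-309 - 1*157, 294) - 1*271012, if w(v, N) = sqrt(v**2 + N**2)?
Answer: -271012 + 2*sqrt(75898) ≈ -2.7046e+5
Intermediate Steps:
w(v, N) = sqrt(N**2 + v**2)
w(-309 - 1*157, 294) - 1*271012 = sqrt(294**2 + (-309 - 1*157)**2) - 1*271012 = sqrt(86436 + (-309 - 157)**2) - 271012 = sqrt(86436 + (-466)**2) - 271012 = sqrt(86436 + 217156) - 271012 = sqrt(303592) - 271012 = 2*sqrt(75898) - 271012 = -271012 + 2*sqrt(75898)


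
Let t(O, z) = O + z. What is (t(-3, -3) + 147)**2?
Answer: 19881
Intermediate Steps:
(t(-3, -3) + 147)**2 = ((-3 - 3) + 147)**2 = (-6 + 147)**2 = 141**2 = 19881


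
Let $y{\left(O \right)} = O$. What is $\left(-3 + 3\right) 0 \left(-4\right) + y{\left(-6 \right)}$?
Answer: $-6$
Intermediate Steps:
$\left(-3 + 3\right) 0 \left(-4\right) + y{\left(-6 \right)} = \left(-3 + 3\right) 0 \left(-4\right) - 6 = 0 \cdot 0 \left(-4\right) - 6 = 0 \left(-4\right) - 6 = 0 - 6 = -6$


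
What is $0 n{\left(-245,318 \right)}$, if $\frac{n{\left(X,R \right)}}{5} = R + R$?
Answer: $0$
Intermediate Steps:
$n{\left(X,R \right)} = 10 R$ ($n{\left(X,R \right)} = 5 \left(R + R\right) = 5 \cdot 2 R = 10 R$)
$0 n{\left(-245,318 \right)} = 0 \cdot 10 \cdot 318 = 0 \cdot 3180 = 0$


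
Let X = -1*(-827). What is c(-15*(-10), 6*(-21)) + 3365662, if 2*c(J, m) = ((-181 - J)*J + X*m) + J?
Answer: 3288811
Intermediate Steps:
X = 827
c(J, m) = J/2 + 827*m/2 + J*(-181 - J)/2 (c(J, m) = (((-181 - J)*J + 827*m) + J)/2 = ((J*(-181 - J) + 827*m) + J)/2 = ((827*m + J*(-181 - J)) + J)/2 = (J + 827*m + J*(-181 - J))/2 = J/2 + 827*m/2 + J*(-181 - J)/2)
c(-15*(-10), 6*(-21)) + 3365662 = (-(-1350)*(-10) - (-15*(-10))²/2 + 827*(6*(-21))/2) + 3365662 = (-90*150 - ½*150² + (827/2)*(-126)) + 3365662 = (-13500 - ½*22500 - 52101) + 3365662 = (-13500 - 11250 - 52101) + 3365662 = -76851 + 3365662 = 3288811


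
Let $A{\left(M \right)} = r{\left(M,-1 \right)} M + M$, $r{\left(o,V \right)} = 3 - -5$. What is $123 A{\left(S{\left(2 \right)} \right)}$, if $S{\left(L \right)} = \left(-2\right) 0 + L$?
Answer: $2214$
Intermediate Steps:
$r{\left(o,V \right)} = 8$ ($r{\left(o,V \right)} = 3 + 5 = 8$)
$S{\left(L \right)} = L$ ($S{\left(L \right)} = 0 + L = L$)
$A{\left(M \right)} = 9 M$ ($A{\left(M \right)} = 8 M + M = 9 M$)
$123 A{\left(S{\left(2 \right)} \right)} = 123 \cdot 9 \cdot 2 = 123 \cdot 18 = 2214$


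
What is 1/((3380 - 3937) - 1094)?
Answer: -1/1651 ≈ -0.00060569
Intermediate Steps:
1/((3380 - 3937) - 1094) = 1/(-557 - 1094) = 1/(-1651) = -1/1651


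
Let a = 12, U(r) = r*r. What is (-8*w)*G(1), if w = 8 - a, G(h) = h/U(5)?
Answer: 32/25 ≈ 1.2800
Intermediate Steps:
U(r) = r²
G(h) = h/25 (G(h) = h/(5²) = h/25)
w = -4 (w = 8 - 1*12 = 8 - 12 = -4)
(-8*w)*G(1) = (-8*(-4))*((1/25)*1) = 32*(1/25) = 32/25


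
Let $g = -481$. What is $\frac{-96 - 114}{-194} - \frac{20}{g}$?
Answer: $\frac{52445}{46657} \approx 1.1241$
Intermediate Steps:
$\frac{-96 - 114}{-194} - \frac{20}{g} = \frac{-96 - 114}{-194} - \frac{20}{-481} = \left(-96 - 114\right) \left(- \frac{1}{194}\right) - - \frac{20}{481} = \left(-210\right) \left(- \frac{1}{194}\right) + \frac{20}{481} = \frac{105}{97} + \frac{20}{481} = \frac{52445}{46657}$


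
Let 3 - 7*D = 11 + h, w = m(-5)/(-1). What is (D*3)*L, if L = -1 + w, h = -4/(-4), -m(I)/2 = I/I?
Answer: -27/7 ≈ -3.8571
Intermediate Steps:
m(I) = -2 (m(I) = -2*I/I = -2*1 = -2)
w = 2 (w = -2/(-1) = -2*(-1) = 2)
h = 1 (h = -4*(-1/4) = 1)
D = -9/7 (D = 3/7 - (11 + 1)/7 = 3/7 - 1/7*12 = 3/7 - 12/7 = -9/7 ≈ -1.2857)
L = 1 (L = -1 + 2 = 1)
(D*3)*L = -9/7*3*1 = -27/7*1 = -27/7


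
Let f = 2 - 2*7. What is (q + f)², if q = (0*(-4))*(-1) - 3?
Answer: 225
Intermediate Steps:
q = -3 (q = 0*(-1) - 3 = 0 - 3 = -3)
f = -12 (f = 2 - 14 = -12)
(q + f)² = (-3 - 12)² = (-15)² = 225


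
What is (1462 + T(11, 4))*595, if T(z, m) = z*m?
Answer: 896070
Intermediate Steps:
T(z, m) = m*z
(1462 + T(11, 4))*595 = (1462 + 4*11)*595 = (1462 + 44)*595 = 1506*595 = 896070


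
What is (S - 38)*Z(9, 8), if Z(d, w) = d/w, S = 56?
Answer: 81/4 ≈ 20.250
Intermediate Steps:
(S - 38)*Z(9, 8) = (56 - 38)*(9/8) = 18*(9*(1/8)) = 18*(9/8) = 81/4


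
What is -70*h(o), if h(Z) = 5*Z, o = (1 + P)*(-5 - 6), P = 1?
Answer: 7700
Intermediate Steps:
o = -22 (o = (1 + 1)*(-5 - 6) = 2*(-11) = -22)
-70*h(o) = -350*(-22) = -70*(-110) = 7700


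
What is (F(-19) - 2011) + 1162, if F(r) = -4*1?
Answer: -853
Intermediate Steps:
F(r) = -4
(F(-19) - 2011) + 1162 = (-4 - 2011) + 1162 = -2015 + 1162 = -853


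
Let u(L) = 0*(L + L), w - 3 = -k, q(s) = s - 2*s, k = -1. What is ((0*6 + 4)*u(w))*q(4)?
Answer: 0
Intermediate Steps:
q(s) = -s
w = 4 (w = 3 - 1*(-1) = 3 + 1 = 4)
u(L) = 0 (u(L) = 0*(2*L) = 0)
((0*6 + 4)*u(w))*q(4) = ((0*6 + 4)*0)*(-1*4) = ((0 + 4)*0)*(-4) = (4*0)*(-4) = 0*(-4) = 0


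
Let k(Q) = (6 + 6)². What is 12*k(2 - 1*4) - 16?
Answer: 1712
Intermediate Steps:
k(Q) = 144 (k(Q) = 12² = 144)
12*k(2 - 1*4) - 16 = 12*144 - 16 = 1728 - 16 = 1712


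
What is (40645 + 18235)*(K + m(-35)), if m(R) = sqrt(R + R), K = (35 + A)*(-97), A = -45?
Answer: 57113600 + 58880*I*sqrt(70) ≈ 5.7114e+7 + 4.9263e+5*I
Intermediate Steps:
K = 970 (K = (35 - 45)*(-97) = -10*(-97) = 970)
m(R) = sqrt(2)*sqrt(R) (m(R) = sqrt(2*R) = sqrt(2)*sqrt(R))
(40645 + 18235)*(K + m(-35)) = (40645 + 18235)*(970 + sqrt(2)*sqrt(-35)) = 58880*(970 + sqrt(2)*(I*sqrt(35))) = 58880*(970 + I*sqrt(70)) = 57113600 + 58880*I*sqrt(70)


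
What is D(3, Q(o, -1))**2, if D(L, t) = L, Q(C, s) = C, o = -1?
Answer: 9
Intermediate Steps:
D(3, Q(o, -1))**2 = 3**2 = 9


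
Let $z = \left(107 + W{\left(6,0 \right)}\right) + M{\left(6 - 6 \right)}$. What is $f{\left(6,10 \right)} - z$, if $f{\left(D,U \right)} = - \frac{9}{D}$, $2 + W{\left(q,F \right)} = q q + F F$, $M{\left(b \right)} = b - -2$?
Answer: $- \frac{289}{2} \approx -144.5$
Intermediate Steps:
$M{\left(b \right)} = 2 + b$ ($M{\left(b \right)} = b + 2 = 2 + b$)
$W{\left(q,F \right)} = -2 + F^{2} + q^{2}$ ($W{\left(q,F \right)} = -2 + \left(q q + F F\right) = -2 + \left(q^{2} + F^{2}\right) = -2 + \left(F^{2} + q^{2}\right) = -2 + F^{2} + q^{2}$)
$z = 143$ ($z = \left(107 + \left(-2 + 0^{2} + 6^{2}\right)\right) + \left(2 + \left(6 - 6\right)\right) = \left(107 + \left(-2 + 0 + 36\right)\right) + \left(2 + 0\right) = \left(107 + 34\right) + 2 = 141 + 2 = 143$)
$f{\left(6,10 \right)} - z = - \frac{9}{6} - 143 = \left(-9\right) \frac{1}{6} - 143 = - \frac{3}{2} - 143 = - \frac{289}{2}$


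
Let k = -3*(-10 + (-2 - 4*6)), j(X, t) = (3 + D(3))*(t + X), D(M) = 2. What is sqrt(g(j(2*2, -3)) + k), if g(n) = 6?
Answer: sqrt(114) ≈ 10.677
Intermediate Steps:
j(X, t) = 5*X + 5*t (j(X, t) = (3 + 2)*(t + X) = 5*(X + t) = 5*X + 5*t)
k = 108 (k = -3*(-10 + (-2 - 24)) = -3*(-10 - 26) = -3*(-36) = 108)
sqrt(g(j(2*2, -3)) + k) = sqrt(6 + 108) = sqrt(114)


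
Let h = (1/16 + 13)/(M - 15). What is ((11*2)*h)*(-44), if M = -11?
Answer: 25289/52 ≈ 486.33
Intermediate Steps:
h = -209/416 (h = (1/16 + 13)/(-11 - 15) = (1/16 + 13)/(-26) = (209/16)*(-1/26) = -209/416 ≈ -0.50240)
((11*2)*h)*(-44) = ((11*2)*(-209/416))*(-44) = (22*(-209/416))*(-44) = -2299/208*(-44) = 25289/52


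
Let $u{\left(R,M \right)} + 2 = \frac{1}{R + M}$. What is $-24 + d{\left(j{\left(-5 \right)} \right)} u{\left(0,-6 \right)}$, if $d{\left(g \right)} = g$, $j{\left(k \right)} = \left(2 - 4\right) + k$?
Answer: $- \frac{53}{6} \approx -8.8333$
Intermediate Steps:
$j{\left(k \right)} = -2 + k$
$u{\left(R,M \right)} = -2 + \frac{1}{M + R}$ ($u{\left(R,M \right)} = -2 + \frac{1}{R + M} = -2 + \frac{1}{M + R}$)
$-24 + d{\left(j{\left(-5 \right)} \right)} u{\left(0,-6 \right)} = -24 + \left(-2 - 5\right) \frac{1 - -12 - 0}{-6 + 0} = -24 - 7 \frac{1 + 12 + 0}{-6} = -24 - 7 \left(\left(- \frac{1}{6}\right) 13\right) = -24 - - \frac{91}{6} = -24 + \frac{91}{6} = - \frac{53}{6}$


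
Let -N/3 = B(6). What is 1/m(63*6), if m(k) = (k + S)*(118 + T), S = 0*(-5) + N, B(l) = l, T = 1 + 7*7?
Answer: 1/60480 ≈ 1.6534e-5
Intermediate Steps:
T = 50 (T = 1 + 49 = 50)
N = -18 (N = -3*6 = -18)
S = -18 (S = 0*(-5) - 18 = 0 - 18 = -18)
m(k) = -3024 + 168*k (m(k) = (k - 18)*(118 + 50) = (-18 + k)*168 = -3024 + 168*k)
1/m(63*6) = 1/(-3024 + 168*(63*6)) = 1/(-3024 + 168*378) = 1/(-3024 + 63504) = 1/60480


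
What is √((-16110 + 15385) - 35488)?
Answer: I*√36213 ≈ 190.3*I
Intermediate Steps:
√((-16110 + 15385) - 35488) = √(-725 - 35488) = √(-36213) = I*√36213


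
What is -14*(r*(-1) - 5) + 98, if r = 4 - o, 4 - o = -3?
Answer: 126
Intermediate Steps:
o = 7 (o = 4 - 1*(-3) = 4 + 3 = 7)
r = -3 (r = 4 - 1*7 = 4 - 7 = -3)
-14*(r*(-1) - 5) + 98 = -14*(-3*(-1) - 5) + 98 = -14*(3 - 5) + 98 = -14*(-2) + 98 = 28 + 98 = 126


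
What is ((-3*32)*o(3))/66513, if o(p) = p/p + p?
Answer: -128/22171 ≈ -0.0057733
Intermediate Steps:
o(p) = 1 + p
((-3*32)*o(3))/66513 = ((-3*32)*(1 + 3))/66513 = -96*4*(1/66513) = -384*1/66513 = -128/22171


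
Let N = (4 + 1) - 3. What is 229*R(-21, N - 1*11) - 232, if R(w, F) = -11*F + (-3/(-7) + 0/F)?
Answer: 157760/7 ≈ 22537.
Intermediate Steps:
N = 2 (N = 5 - 3 = 2)
R(w, F) = 3/7 - 11*F (R(w, F) = -11*F + (-3*(-⅐) + 0) = -11*F + (3/7 + 0) = -11*F + 3/7 = 3/7 - 11*F)
229*R(-21, N - 1*11) - 232 = 229*(3/7 - 11*(2 - 1*11)) - 232 = 229*(3/7 - 11*(2 - 11)) - 232 = 229*(3/7 - 11*(-9)) - 232 = 229*(3/7 + 99) - 232 = 229*(696/7) - 232 = 159384/7 - 232 = 157760/7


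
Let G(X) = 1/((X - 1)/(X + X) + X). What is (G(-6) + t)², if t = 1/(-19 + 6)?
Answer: 289/4225 ≈ 0.068402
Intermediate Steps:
G(X) = 1/(X + (-1 + X)/(2*X)) (G(X) = 1/((-1 + X)/((2*X)) + X) = 1/((-1 + X)*(1/(2*X)) + X) = 1/((-1 + X)/(2*X) + X) = 1/(X + (-1 + X)/(2*X)))
t = -1/13 (t = 1/(-13) = -1/13 ≈ -0.076923)
(G(-6) + t)² = (2*(-6)/(-1 - 6 + 2*(-6)²) - 1/13)² = (2*(-6)/(-1 - 6 + 2*36) - 1/13)² = (2*(-6)/(-1 - 6 + 72) - 1/13)² = (2*(-6)/65 - 1/13)² = (2*(-6)*(1/65) - 1/13)² = (-12/65 - 1/13)² = (-17/65)² = 289/4225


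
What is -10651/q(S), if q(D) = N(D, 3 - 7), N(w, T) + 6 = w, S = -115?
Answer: 10651/121 ≈ 88.025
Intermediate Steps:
N(w, T) = -6 + w
q(D) = -6 + D
-10651/q(S) = -10651/(-6 - 115) = -10651/(-121) = -10651*(-1/121) = 10651/121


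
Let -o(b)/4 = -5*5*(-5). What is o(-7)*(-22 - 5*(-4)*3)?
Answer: -19000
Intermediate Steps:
o(b) = -500 (o(b) = -4*(-5*5)*(-5) = -(-100)*(-5) = -4*125 = -500)
o(-7)*(-22 - 5*(-4)*3) = -500*(-22 - 5*(-4)*3) = -500*(-22 + 20*3) = -500*(-22 + 60) = -500*38 = -19000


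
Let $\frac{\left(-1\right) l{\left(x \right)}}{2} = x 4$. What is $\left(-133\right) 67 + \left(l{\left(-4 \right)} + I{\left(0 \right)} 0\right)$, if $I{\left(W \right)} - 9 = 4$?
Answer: $-8879$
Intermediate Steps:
$l{\left(x \right)} = - 8 x$ ($l{\left(x \right)} = - 2 x 4 = - 2 \cdot 4 x = - 8 x$)
$I{\left(W \right)} = 13$ ($I{\left(W \right)} = 9 + 4 = 13$)
$\left(-133\right) 67 + \left(l{\left(-4 \right)} + I{\left(0 \right)} 0\right) = \left(-133\right) 67 + \left(\left(-8\right) \left(-4\right) + 13 \cdot 0\right) = -8911 + \left(32 + 0\right) = -8911 + 32 = -8879$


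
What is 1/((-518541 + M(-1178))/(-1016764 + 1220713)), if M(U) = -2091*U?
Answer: 22661/216073 ≈ 0.10488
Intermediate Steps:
1/((-518541 + M(-1178))/(-1016764 + 1220713)) = 1/((-518541 - 2091*(-1178))/(-1016764 + 1220713)) = 1/((-518541 + 2463198)/203949) = 1/(1944657*(1/203949)) = 1/(216073/22661) = 22661/216073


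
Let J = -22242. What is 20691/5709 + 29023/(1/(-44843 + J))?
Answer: -336832375588/173 ≈ -1.9470e+9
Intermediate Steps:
20691/5709 + 29023/(1/(-44843 + J)) = 20691/5709 + 29023/(1/(-44843 - 22242)) = 20691*(1/5709) + 29023/(1/(-67085)) = 627/173 + 29023/(-1/67085) = 627/173 + 29023*(-67085) = 627/173 - 1947007955 = -336832375588/173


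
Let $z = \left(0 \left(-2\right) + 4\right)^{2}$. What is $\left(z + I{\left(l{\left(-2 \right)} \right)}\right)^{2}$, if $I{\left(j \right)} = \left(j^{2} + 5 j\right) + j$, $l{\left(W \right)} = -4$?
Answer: $64$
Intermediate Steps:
$I{\left(j \right)} = j^{2} + 6 j$
$z = 16$ ($z = \left(0 + 4\right)^{2} = 4^{2} = 16$)
$\left(z + I{\left(l{\left(-2 \right)} \right)}\right)^{2} = \left(16 - 4 \left(6 - 4\right)\right)^{2} = \left(16 - 8\right)^{2} = 8^{2} = 64$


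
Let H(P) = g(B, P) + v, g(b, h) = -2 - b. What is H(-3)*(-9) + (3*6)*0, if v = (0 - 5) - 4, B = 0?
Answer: 99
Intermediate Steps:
v = -9 (v = -5 - 4 = -9)
H(P) = -11 (H(P) = (-2 - 1*0) - 9 = (-2 + 0) - 9 = -2 - 9 = -11)
H(-3)*(-9) + (3*6)*0 = -11*(-9) + (3*6)*0 = 99 + 18*0 = 99 + 0 = 99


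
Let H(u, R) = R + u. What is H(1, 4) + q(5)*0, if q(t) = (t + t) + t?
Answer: 5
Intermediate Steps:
q(t) = 3*t (q(t) = 2*t + t = 3*t)
H(1, 4) + q(5)*0 = (4 + 1) + (3*5)*0 = 5 + 15*0 = 5 + 0 = 5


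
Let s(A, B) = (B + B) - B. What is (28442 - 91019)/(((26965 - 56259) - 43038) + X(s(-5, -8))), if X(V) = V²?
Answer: 62577/72268 ≈ 0.86590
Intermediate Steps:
s(A, B) = B (s(A, B) = 2*B - B = B)
(28442 - 91019)/(((26965 - 56259) - 43038) + X(s(-5, -8))) = (28442 - 91019)/(((26965 - 56259) - 43038) + (-8)²) = -62577/((-29294 - 43038) + 64) = -62577/(-72332 + 64) = -62577/(-72268) = -62577*(-1/72268) = 62577/72268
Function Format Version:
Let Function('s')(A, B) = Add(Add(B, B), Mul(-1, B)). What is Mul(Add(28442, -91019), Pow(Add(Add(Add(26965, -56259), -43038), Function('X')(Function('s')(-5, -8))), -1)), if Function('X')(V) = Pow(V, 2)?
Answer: Rational(62577, 72268) ≈ 0.86590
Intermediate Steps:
Function('s')(A, B) = B (Function('s')(A, B) = Add(Mul(2, B), Mul(-1, B)) = B)
Mul(Add(28442, -91019), Pow(Add(Add(Add(26965, -56259), -43038), Function('X')(Function('s')(-5, -8))), -1)) = Mul(Add(28442, -91019), Pow(Add(Add(Add(26965, -56259), -43038), Pow(-8, 2)), -1)) = Mul(-62577, Pow(Add(Add(-29294, -43038), 64), -1)) = Mul(-62577, Pow(Add(-72332, 64), -1)) = Mul(-62577, Pow(-72268, -1)) = Mul(-62577, Rational(-1, 72268)) = Rational(62577, 72268)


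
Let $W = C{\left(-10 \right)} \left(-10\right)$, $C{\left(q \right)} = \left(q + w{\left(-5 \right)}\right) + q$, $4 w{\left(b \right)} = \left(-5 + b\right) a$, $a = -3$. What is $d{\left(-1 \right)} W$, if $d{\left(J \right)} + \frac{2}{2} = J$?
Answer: $-250$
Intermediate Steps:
$d{\left(J \right)} = -1 + J$
$w{\left(b \right)} = \frac{15}{4} - \frac{3 b}{4}$ ($w{\left(b \right)} = \frac{\left(-5 + b\right) \left(-3\right)}{4} = \frac{15 - 3 b}{4} = \frac{15}{4} - \frac{3 b}{4}$)
$C{\left(q \right)} = \frac{15}{2} + 2 q$ ($C{\left(q \right)} = \left(q + \left(\frac{15}{4} - - \frac{15}{4}\right)\right) + q = \left(q + \left(\frac{15}{4} + \frac{15}{4}\right)\right) + q = \left(q + \frac{15}{2}\right) + q = \left(\frac{15}{2} + q\right) + q = \frac{15}{2} + 2 q$)
$W = 125$ ($W = \left(\frac{15}{2} + 2 \left(-10\right)\right) \left(-10\right) = \left(\frac{15}{2} - 20\right) \left(-10\right) = \left(- \frac{25}{2}\right) \left(-10\right) = 125$)
$d{\left(-1 \right)} W = \left(-1 - 1\right) 125 = \left(-2\right) 125 = -250$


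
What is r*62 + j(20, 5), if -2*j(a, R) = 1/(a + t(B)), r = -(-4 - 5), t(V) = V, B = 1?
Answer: 23435/42 ≈ 557.98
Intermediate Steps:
r = 9 (r = -1*(-9) = 9)
j(a, R) = -1/(2*(1 + a)) (j(a, R) = -1/(2*(a + 1)) = -1/(2*(1 + a)))
r*62 + j(20, 5) = 9*62 - 1/(2 + 2*20) = 558 - 1/(2 + 40) = 558 - 1/42 = 23435/42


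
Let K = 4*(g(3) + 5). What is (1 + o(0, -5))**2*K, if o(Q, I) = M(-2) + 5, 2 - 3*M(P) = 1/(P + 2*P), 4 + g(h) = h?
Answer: 58564/81 ≈ 723.01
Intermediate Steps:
g(h) = -4 + h
M(P) = 2/3 - 1/(9*P) (M(P) = 2/3 - 1/(3*(P + 2*P)) = 2/3 - 1/(3*P)/3 = 2/3 - 1/(9*P))
o(Q, I) = 103/18 (o(Q, I) = (1/9)*(-1 + 6*(-2))/(-2) + 5 = (1/9)*(-1/2)*(-1 - 12) + 5 = (1/9)*(-1/2)*(-13) + 5 = 13/18 + 5 = 103/18)
K = 16 (K = 4*((-4 + 3) + 5) = 4*(-1 + 5) = 4*4 = 16)
(1 + o(0, -5))**2*K = (1 + 103/18)**2*16 = (121/18)**2*16 = (14641/324)*16 = 58564/81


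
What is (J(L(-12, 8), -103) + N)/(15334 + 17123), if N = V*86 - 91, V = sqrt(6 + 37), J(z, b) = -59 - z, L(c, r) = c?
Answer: -46/10819 + 86*sqrt(43)/32457 ≈ 0.013123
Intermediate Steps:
V = sqrt(43) ≈ 6.5574
N = -91 + 86*sqrt(43) (N = sqrt(43)*86 - 91 = 86*sqrt(43) - 91 = -91 + 86*sqrt(43) ≈ 472.94)
(J(L(-12, 8), -103) + N)/(15334 + 17123) = ((-59 - 1*(-12)) + (-91 + 86*sqrt(43)))/(15334 + 17123) = ((-59 + 12) + (-91 + 86*sqrt(43)))/32457 = (-47 + (-91 + 86*sqrt(43)))*(1/32457) = (-138 + 86*sqrt(43))*(1/32457) = -46/10819 + 86*sqrt(43)/32457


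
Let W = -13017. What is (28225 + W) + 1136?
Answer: 16344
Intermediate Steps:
(28225 + W) + 1136 = (28225 - 13017) + 1136 = 15208 + 1136 = 16344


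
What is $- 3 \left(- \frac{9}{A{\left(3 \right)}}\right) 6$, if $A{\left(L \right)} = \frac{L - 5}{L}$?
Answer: $-243$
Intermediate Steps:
$A{\left(L \right)} = \frac{-5 + L}{L}$ ($A{\left(L \right)} = \frac{L - 5}{L} = \frac{-5 + L}{L}$)
$- 3 \left(- \frac{9}{A{\left(3 \right)}}\right) 6 = - 3 \left(- \frac{9}{\frac{1}{3} \left(-5 + 3\right)}\right) 6 = - 3 \left(- \frac{9}{\frac{1}{3} \left(-2\right)}\right) 6 = - 3 \left(- \frac{9}{- \frac{2}{3}}\right) 6 = - 3 \left(\left(-9\right) \left(- \frac{3}{2}\right)\right) 6 = \left(-3\right) \frac{27}{2} \cdot 6 = \left(- \frac{81}{2}\right) 6 = -243$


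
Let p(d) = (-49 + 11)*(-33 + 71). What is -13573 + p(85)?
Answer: -15017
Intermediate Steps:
p(d) = -1444 (p(d) = -38*38 = -1444)
-13573 + p(85) = -13573 - 1444 = -15017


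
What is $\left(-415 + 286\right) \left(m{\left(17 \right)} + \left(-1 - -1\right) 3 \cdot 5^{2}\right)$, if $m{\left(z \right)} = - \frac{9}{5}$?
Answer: $\frac{1161}{5} \approx 232.2$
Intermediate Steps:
$m{\left(z \right)} = - \frac{9}{5}$ ($m{\left(z \right)} = \left(-9\right) \frac{1}{5} = - \frac{9}{5}$)
$\left(-415 + 286\right) \left(m{\left(17 \right)} + \left(-1 - -1\right) 3 \cdot 5^{2}\right) = \left(-415 + 286\right) \left(- \frac{9}{5} + \left(-1 - -1\right) 3 \cdot 5^{2}\right) = - 129 \left(- \frac{9}{5} + \left(-1 + 1\right) 3 \cdot 25\right) = - 129 \left(- \frac{9}{5} + 0 \cdot 3 \cdot 25\right) = - 129 \left(- \frac{9}{5} + 0 \cdot 25\right) = - 129 \left(- \frac{9}{5} + 0\right) = \left(-129\right) \left(- \frac{9}{5}\right) = \frac{1161}{5}$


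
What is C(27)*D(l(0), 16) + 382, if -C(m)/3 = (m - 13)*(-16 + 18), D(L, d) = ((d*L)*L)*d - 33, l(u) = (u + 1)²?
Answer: -18350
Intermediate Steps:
l(u) = (1 + u)²
D(L, d) = -33 + L²*d² (D(L, d) = ((L*d)*L)*d - 33 = (d*L²)*d - 33 = L²*d² - 33 = -33 + L²*d²)
C(m) = 78 - 6*m (C(m) = -3*(m - 13)*(-16 + 18) = -3*(-13 + m)*2 = -3*(-26 + 2*m) = 78 - 6*m)
C(27)*D(l(0), 16) + 382 = (78 - 6*27)*(-33 + ((1 + 0)²)²*16²) + 382 = (78 - 162)*(-33 + (1²)²*256) + 382 = -84*(-33 + 1²*256) + 382 = -84*(-33 + 1*256) + 382 = -84*(-33 + 256) + 382 = -84*223 + 382 = -18732 + 382 = -18350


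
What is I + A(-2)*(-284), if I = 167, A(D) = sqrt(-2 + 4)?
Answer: 167 - 284*sqrt(2) ≈ -234.64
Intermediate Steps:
A(D) = sqrt(2)
I + A(-2)*(-284) = 167 + sqrt(2)*(-284) = 167 - 284*sqrt(2)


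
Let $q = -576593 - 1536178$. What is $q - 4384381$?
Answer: $-6497152$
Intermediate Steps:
$q = -2112771$ ($q = -576593 - 1536178 = -2112771$)
$q - 4384381 = -2112771 - 4384381 = -6497152$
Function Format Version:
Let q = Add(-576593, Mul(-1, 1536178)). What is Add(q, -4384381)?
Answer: -6497152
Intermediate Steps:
q = -2112771 (q = Add(-576593, -1536178) = -2112771)
Add(q, -4384381) = Add(-2112771, -4384381) = -6497152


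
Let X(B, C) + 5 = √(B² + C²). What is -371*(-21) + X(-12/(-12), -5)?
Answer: 7786 + √26 ≈ 7791.1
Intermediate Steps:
X(B, C) = -5 + √(B² + C²)
-371*(-21) + X(-12/(-12), -5) = -371*(-21) + (-5 + √((-12/(-12))² + (-5)²)) = 7791 + (-5 + √((-12*(-1/12))² + 25)) = 7791 + (-5 + √(1² + 25)) = 7791 + (-5 + √(1 + 25)) = 7791 + (-5 + √26) = 7786 + √26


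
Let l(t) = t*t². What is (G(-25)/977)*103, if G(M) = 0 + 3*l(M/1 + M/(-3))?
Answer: -12875000/8793 ≈ -1464.2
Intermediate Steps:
l(t) = t³
G(M) = 8*M³/9 (G(M) = 0 + 3*(M/1 + M/(-3))³ = 0 + 3*(M*1 + M*(-⅓))³ = 0 + 3*(M - M/3)³ = 0 + 3*(2*M/3)³ = 0 + 3*(8*M³/27) = 0 + 8*M³/9 = 8*M³/9)
(G(-25)/977)*103 = (((8/9)*(-25)³)/977)*103 = (((8/9)*(-15625))*(1/977))*103 = -125000/9*1/977*103 = -125000/8793*103 = -12875000/8793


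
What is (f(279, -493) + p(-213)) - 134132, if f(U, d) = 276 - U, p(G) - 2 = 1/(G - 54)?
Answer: -35813512/267 ≈ -1.3413e+5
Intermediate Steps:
p(G) = 2 + 1/(-54 + G) (p(G) = 2 + 1/(G - 54) = 2 + 1/(-54 + G))
(f(279, -493) + p(-213)) - 134132 = ((276 - 1*279) + (-107 + 2*(-213))/(-54 - 213)) - 134132 = ((276 - 279) + (-107 - 426)/(-267)) - 134132 = (-3 - 1/267*(-533)) - 134132 = (-3 + 533/267) - 134132 = -268/267 - 134132 = -35813512/267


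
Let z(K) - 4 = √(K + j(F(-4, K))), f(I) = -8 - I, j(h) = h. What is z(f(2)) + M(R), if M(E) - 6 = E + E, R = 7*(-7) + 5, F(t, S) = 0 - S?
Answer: -78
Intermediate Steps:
F(t, S) = -S
R = -44 (R = -49 + 5 = -44)
M(E) = 6 + 2*E (M(E) = 6 + (E + E) = 6 + 2*E)
z(K) = 4 (z(K) = 4 + √(K - K) = 4 + √0 = 4 + 0 = 4)
z(f(2)) + M(R) = 4 + (6 + 2*(-44)) = 4 + (6 - 88) = 4 - 82 = -78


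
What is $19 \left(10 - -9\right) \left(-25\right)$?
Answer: $-9025$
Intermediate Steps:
$19 \left(10 - -9\right) \left(-25\right) = 19 \left(10 + 9\right) \left(-25\right) = 19 \cdot 19 \left(-25\right) = 361 \left(-25\right) = -9025$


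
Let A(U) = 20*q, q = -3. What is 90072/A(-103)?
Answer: -7506/5 ≈ -1501.2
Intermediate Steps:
A(U) = -60 (A(U) = 20*(-3) = -60)
90072/A(-103) = 90072/(-60) = 90072*(-1/60) = -7506/5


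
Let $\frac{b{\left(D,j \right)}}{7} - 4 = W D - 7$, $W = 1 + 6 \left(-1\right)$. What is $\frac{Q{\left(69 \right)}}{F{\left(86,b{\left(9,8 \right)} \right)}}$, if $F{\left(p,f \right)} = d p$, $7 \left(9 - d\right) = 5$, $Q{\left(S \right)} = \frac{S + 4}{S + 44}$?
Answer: $\frac{511}{563644} \approx 0.0009066$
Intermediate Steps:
$Q{\left(S \right)} = \frac{4 + S}{44 + S}$
$W = -5$ ($W = 1 - 6 = -5$)
$d = \frac{58}{7}$ ($d = 9 - \frac{5}{7} = \frac{58}{7} \approx 8.2857$)
$b{\left(D,j \right)} = -21 - 35 D$ ($b{\left(D,j \right)} = 28 + 7 \left(- 5 D - 7\right) = 28 + 7 \left(-7 - 5 D\right) = 28 - \left(49 + 35 D\right) = -21 - 35 D$)
$F{\left(p,f \right)} = \frac{58 p}{7}$
$\frac{Q{\left(69 \right)}}{F{\left(86,b{\left(9,8 \right)} \right)}} = \frac{\frac{1}{44 + 69} \left(4 + 69\right)}{\frac{58}{7} \cdot 86} = \frac{\frac{1}{113} \cdot 73}{\frac{4988}{7}} = \frac{1}{113} \cdot 73 \cdot \frac{7}{4988} = \frac{73}{113} \cdot \frac{7}{4988} = \frac{511}{563644}$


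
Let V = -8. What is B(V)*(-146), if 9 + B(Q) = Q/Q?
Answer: 1168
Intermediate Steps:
B(Q) = -8 (B(Q) = -9 + Q/Q = -9 + 1 = -8)
B(V)*(-146) = -8*(-146) = 1168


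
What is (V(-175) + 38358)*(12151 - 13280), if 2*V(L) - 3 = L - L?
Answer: -86615751/2 ≈ -4.3308e+7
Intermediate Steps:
V(L) = 3/2 (V(L) = 3/2 + (L - L)/2 = 3/2 + (1/2)*0 = 3/2 + 0 = 3/2)
(V(-175) + 38358)*(12151 - 13280) = (3/2 + 38358)*(12151 - 13280) = (76719/2)*(-1129) = -86615751/2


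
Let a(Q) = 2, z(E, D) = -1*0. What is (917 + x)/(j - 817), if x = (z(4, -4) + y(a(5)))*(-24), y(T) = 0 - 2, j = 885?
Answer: 965/68 ≈ 14.191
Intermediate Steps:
z(E, D) = 0
y(T) = -2
x = 48 (x = (0 - 2)*(-24) = -2*(-24) = 48)
(917 + x)/(j - 817) = (917 + 48)/(885 - 817) = 965/68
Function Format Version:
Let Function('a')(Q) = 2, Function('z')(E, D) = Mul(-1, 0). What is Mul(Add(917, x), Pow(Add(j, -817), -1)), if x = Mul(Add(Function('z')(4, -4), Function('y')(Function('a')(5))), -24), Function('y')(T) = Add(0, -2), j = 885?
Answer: Rational(965, 68) ≈ 14.191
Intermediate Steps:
Function('z')(E, D) = 0
Function('y')(T) = -2
x = 48 (x = Mul(Add(0, -2), -24) = Mul(-2, -24) = 48)
Mul(Add(917, x), Pow(Add(j, -817), -1)) = Mul(Add(917, 48), Pow(Add(885, -817), -1)) = Mul(965, Pow(68, -1)) = Mul(965, Rational(1, 68)) = Rational(965, 68)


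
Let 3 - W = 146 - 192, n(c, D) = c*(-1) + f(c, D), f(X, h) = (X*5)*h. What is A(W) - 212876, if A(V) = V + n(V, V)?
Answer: -200871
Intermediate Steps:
f(X, h) = 5*X*h (f(X, h) = (5*X)*h = 5*X*h)
n(c, D) = -c + 5*D*c (n(c, D) = c*(-1) + 5*c*D = -c + 5*D*c)
W = 49 (W = 3 - (146 - 192) = 3 - 1*(-46) = 3 + 46 = 49)
A(V) = V + V*(-1 + 5*V)
A(W) - 212876 = 5*49² - 212876 = 5*2401 - 212876 = 12005 - 212876 = -200871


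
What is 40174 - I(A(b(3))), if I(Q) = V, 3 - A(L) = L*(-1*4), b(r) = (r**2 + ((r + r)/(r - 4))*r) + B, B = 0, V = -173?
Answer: 40347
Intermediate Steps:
b(r) = r**2 + 2*r**2/(-4 + r) (b(r) = (r**2 + ((r + r)/(r - 4))*r) + 0 = (r**2 + ((2*r)/(-4 + r))*r) + 0 = (r**2 + (2*r/(-4 + r))*r) + 0 = (r**2 + 2*r**2/(-4 + r)) + 0 = r**2 + 2*r**2/(-4 + r))
A(L) = 3 + 4*L (A(L) = 3 - L*(-1*4) = 3 - L*(-4) = 3 - (-4)*L = 3 + 4*L)
I(Q) = -173
40174 - I(A(b(3))) = 40174 - 1*(-173) = 40174 + 173 = 40347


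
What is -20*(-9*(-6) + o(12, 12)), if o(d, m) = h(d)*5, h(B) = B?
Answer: -2280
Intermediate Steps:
o(d, m) = 5*d (o(d, m) = d*5 = 5*d)
-20*(-9*(-6) + o(12, 12)) = -20*(-9*(-6) + 5*12) = -20*(54 + 60) = -20*114 = -2280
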